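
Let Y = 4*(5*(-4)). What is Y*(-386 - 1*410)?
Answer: 63680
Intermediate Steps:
Y = -80 (Y = 4*(-20) = -80)
Y*(-386 - 1*410) = -80*(-386 - 1*410) = -80*(-386 - 410) = -80*(-796) = 63680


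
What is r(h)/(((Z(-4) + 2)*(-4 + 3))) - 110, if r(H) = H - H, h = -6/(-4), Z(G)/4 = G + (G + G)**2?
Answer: -110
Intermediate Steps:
Z(G) = 4*G + 16*G**2 (Z(G) = 4*(G + (G + G)**2) = 4*(G + (2*G)**2) = 4*(G + 4*G**2) = 4*G + 16*G**2)
h = 3/2 (h = -6*(-1/4) = 3/2 ≈ 1.5000)
r(H) = 0
r(h)/(((Z(-4) + 2)*(-4 + 3))) - 110 = 0/(((4*(-4)*(1 + 4*(-4)) + 2)*(-4 + 3))) - 110 = 0/(((4*(-4)*(1 - 16) + 2)*(-1))) - 110 = 0/(((4*(-4)*(-15) + 2)*(-1))) - 110 = 0/(((240 + 2)*(-1))) - 110 = 0/((242*(-1))) - 110 = 0/(-242) - 110 = 0*(-1/242) - 110 = 0 - 110 = -110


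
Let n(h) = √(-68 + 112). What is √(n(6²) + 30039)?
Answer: √(30039 + 2*√11) ≈ 173.34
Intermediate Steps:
n(h) = 2*√11 (n(h) = √44 = 2*√11)
√(n(6²) + 30039) = √(2*√11 + 30039) = √(30039 + 2*√11)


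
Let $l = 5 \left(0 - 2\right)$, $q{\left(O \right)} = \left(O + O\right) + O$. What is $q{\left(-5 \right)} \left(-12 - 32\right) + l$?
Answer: $650$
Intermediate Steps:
$q{\left(O \right)} = 3 O$ ($q{\left(O \right)} = 2 O + O = 3 O$)
$l = -10$ ($l = 5 \left(-2\right) = -10$)
$q{\left(-5 \right)} \left(-12 - 32\right) + l = 3 \left(-5\right) \left(-12 - 32\right) - 10 = \left(-15\right) \left(-44\right) - 10 = 660 - 10 = 650$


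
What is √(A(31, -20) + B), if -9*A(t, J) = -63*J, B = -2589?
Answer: I*√2729 ≈ 52.24*I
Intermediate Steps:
A(t, J) = 7*J (A(t, J) = -(-7)*J = 7*J)
√(A(31, -20) + B) = √(7*(-20) - 2589) = √(-140 - 2589) = √(-2729) = I*√2729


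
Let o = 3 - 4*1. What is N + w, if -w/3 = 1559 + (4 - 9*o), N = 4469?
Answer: -247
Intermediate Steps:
o = -1 (o = 3 - 4 = -1)
w = -4716 (w = -3*(1559 + (4 - 9*(-1))) = -3*(1559 + (4 + 9)) = -3*(1559 + 13) = -3*1572 = -4716)
N + w = 4469 - 4716 = -247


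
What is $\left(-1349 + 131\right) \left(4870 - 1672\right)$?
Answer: $-3895164$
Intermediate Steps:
$\left(-1349 + 131\right) \left(4870 - 1672\right) = \left(-1218\right) 3198 = -3895164$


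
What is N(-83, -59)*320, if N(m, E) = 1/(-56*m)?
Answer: 40/581 ≈ 0.068847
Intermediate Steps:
N(m, E) = -1/(56*m)
N(-83, -59)*320 = -1/56/(-83)*320 = -1/56*(-1/83)*320 = (1/4648)*320 = 40/581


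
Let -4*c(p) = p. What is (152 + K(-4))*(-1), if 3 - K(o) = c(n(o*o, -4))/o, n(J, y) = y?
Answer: -621/4 ≈ -155.25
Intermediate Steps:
c(p) = -p/4
K(o) = 3 - 1/o (K(o) = 3 - (-1/4*(-4))/o = 3 - 1/o)
(152 + K(-4))*(-1) = (152 + (3 - 1/(-4)))*(-1) = (152 + (3 - 1*(-1/4)))*(-1) = (152 + (3 + 1/4))*(-1) = (152 + 13/4)*(-1) = (621/4)*(-1) = -621/4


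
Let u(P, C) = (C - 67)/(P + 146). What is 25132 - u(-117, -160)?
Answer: 729055/29 ≈ 25140.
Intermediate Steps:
u(P, C) = (-67 + C)/(146 + P)
25132 - u(-117, -160) = 25132 - (-67 - 160)/(146 - 117) = 25132 - (-227)/29 = 25132 - 1*(-227/29) = 25132 + 227/29 = 729055/29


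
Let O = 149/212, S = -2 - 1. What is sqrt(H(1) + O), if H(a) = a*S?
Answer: I*sqrt(25811)/106 ≈ 1.5156*I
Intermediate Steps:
S = -3
H(a) = -3*a (H(a) = a*(-3) = -3*a)
O = 149/212 (O = 149*(1/212) = 149/212 ≈ 0.70283)
sqrt(H(1) + O) = sqrt(-3*1 + 149/212) = sqrt(-3 + 149/212) = sqrt(-487/212) = I*sqrt(25811)/106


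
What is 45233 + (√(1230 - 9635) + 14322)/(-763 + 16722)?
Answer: 721887769/15959 + 41*I*√5/15959 ≈ 45234.0 + 0.0057446*I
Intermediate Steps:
45233 + (√(1230 - 9635) + 14322)/(-763 + 16722) = 45233 + (√(-8405) + 14322)/15959 = 45233 + (41*I*√5 + 14322)*(1/15959) = 45233 + (14322 + 41*I*√5)*(1/15959) = 45233 + (14322/15959 + 41*I*√5/15959) = 721887769/15959 + 41*I*√5/15959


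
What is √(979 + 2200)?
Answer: 17*√11 ≈ 56.383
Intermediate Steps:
√(979 + 2200) = √3179 = 17*√11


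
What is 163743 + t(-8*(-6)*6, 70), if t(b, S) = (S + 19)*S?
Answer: 169973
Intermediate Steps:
t(b, S) = S*(19 + S) (t(b, S) = (19 + S)*S = S*(19 + S))
163743 + t(-8*(-6)*6, 70) = 163743 + 70*(19 + 70) = 163743 + 70*89 = 163743 + 6230 = 169973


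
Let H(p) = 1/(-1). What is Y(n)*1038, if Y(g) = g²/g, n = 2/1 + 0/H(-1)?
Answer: 2076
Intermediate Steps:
H(p) = -1
n = 2 (n = 2/1 + 0/(-1) = 2*1 + 0*(-1) = 2 + 0 = 2)
Y(g) = g
Y(n)*1038 = 2*1038 = 2076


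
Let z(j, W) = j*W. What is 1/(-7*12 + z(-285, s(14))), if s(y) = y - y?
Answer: -1/84 ≈ -0.011905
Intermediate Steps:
s(y) = 0
z(j, W) = W*j
1/(-7*12 + z(-285, s(14))) = 1/(-7*12 + 0*(-285)) = 1/(-84 + 0) = 1/(-84) = -1/84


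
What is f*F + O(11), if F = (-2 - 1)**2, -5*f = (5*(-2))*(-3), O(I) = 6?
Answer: -48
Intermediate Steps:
f = -6 (f = -5*(-2)*(-3)/5 = -(-2)*(-3) = -1/5*30 = -6)
F = 9 (F = (-3)**2 = 9)
f*F + O(11) = -6*9 + 6 = -54 + 6 = -48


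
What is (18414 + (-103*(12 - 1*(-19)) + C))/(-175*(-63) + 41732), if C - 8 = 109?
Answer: 15338/52757 ≈ 0.29073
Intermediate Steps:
C = 117 (C = 8 + 109 = 117)
(18414 + (-103*(12 - 1*(-19)) + C))/(-175*(-63) + 41732) = (18414 + (-103*(12 - 1*(-19)) + 117))/(-175*(-63) + 41732) = (18414 + (-103*(12 + 19) + 117))/(11025 + 41732) = (18414 + (-103*31 + 117))/52757 = (18414 + (-3193 + 117))*(1/52757) = (18414 - 3076)*(1/52757) = 15338*(1/52757) = 15338/52757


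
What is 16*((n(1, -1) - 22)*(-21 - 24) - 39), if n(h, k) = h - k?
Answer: 13776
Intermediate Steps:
16*((n(1, -1) - 22)*(-21 - 24) - 39) = 16*(((1 - 1*(-1)) - 22)*(-21 - 24) - 39) = 16*(((1 + 1) - 22)*(-45) - 39) = 16*((2 - 22)*(-45) - 39) = 16*(-20*(-45) - 39) = 16*(900 - 39) = 16*861 = 13776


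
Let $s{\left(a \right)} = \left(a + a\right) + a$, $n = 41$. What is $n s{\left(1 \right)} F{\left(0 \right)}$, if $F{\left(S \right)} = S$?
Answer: $0$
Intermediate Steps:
$s{\left(a \right)} = 3 a$ ($s{\left(a \right)} = 2 a + a = 3 a$)
$n s{\left(1 \right)} F{\left(0 \right)} = 41 \cdot 3 \cdot 1 \cdot 0 = 41 \cdot 3 \cdot 0 = 123 \cdot 0 = 0$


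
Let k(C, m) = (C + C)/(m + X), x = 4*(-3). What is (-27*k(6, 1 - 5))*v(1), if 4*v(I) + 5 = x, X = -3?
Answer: -1377/7 ≈ -196.71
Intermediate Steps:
x = -12
v(I) = -17/4 (v(I) = -5/4 + (¼)*(-12) = -5/4 - 3 = -17/4)
k(C, m) = 2*C/(-3 + m) (k(C, m) = (C + C)/(m - 3) = (2*C)/(-3 + m) = 2*C/(-3 + m))
(-27*k(6, 1 - 5))*v(1) = -54*6/(-3 + (1 - 5))*(-17/4) = -54*6/(-3 - 4)*(-17/4) = -54*6/(-7)*(-17/4) = -54*6*(-1)/7*(-17/4) = -27*(-12/7)*(-17/4) = (324/7)*(-17/4) = -1377/7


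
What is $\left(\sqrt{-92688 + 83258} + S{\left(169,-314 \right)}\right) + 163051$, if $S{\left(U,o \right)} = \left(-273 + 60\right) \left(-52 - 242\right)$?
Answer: $225673 + i \sqrt{9430} \approx 2.2567 \cdot 10^{5} + 97.108 i$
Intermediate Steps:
$S{\left(U,o \right)} = 62622$ ($S{\left(U,o \right)} = \left(-213\right) \left(-294\right) = 62622$)
$\left(\sqrt{-92688 + 83258} + S{\left(169,-314 \right)}\right) + 163051 = \left(\sqrt{-92688 + 83258} + 62622\right) + 163051 = \left(\sqrt{-9430} + 62622\right) + 163051 = \left(i \sqrt{9430} + 62622\right) + 163051 = \left(62622 + i \sqrt{9430}\right) + 163051 = 225673 + i \sqrt{9430}$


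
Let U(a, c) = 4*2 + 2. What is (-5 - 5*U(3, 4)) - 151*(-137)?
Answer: 20632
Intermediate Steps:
U(a, c) = 10 (U(a, c) = 8 + 2 = 10)
(-5 - 5*U(3, 4)) - 151*(-137) = (-5 - 5*10) - 151*(-137) = (-5 - 50) + 20687 = -55 + 20687 = 20632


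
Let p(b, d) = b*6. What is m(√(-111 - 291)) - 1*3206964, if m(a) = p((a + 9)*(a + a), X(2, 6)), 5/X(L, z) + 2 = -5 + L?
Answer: -3211788 + 108*I*√402 ≈ -3.2118e+6 + 2165.4*I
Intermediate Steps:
X(L, z) = 5/(-7 + L) (X(L, z) = 5/(-2 + (-5 + L)) = 5/(-7 + L))
p(b, d) = 6*b
m(a) = 12*a*(9 + a) (m(a) = 6*((a + 9)*(a + a)) = 6*((9 + a)*(2*a)) = 6*(2*a*(9 + a)) = 12*a*(9 + a))
m(√(-111 - 291)) - 1*3206964 = 12*√(-111 - 291)*(9 + √(-111 - 291)) - 1*3206964 = 12*√(-402)*(9 + √(-402)) - 3206964 = 12*(I*√402)*(9 + I*√402) - 3206964 = 12*I*√402*(9 + I*√402) - 3206964 = -3206964 + 12*I*√402*(9 + I*√402)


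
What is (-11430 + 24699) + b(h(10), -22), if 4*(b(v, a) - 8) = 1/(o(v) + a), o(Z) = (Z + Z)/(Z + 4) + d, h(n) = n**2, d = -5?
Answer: 17313195/1304 ≈ 13277.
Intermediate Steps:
o(Z) = -5 + 2*Z/(4 + Z) (o(Z) = (Z + Z)/(Z + 4) - 5 = (2*Z)/(4 + Z) - 5 = 2*Z/(4 + Z) - 5 = -5 + 2*Z/(4 + Z))
b(v, a) = 8 + 1/(4*(a + (-20 - 3*v)/(4 + v))) (b(v, a) = 8 + 1/(4*((-20 - 3*v)/(4 + v) + a)) = 8 + 1/(4*(a + (-20 - 3*v)/(4 + v))))
(-11430 + 24699) + b(h(10), -22) = (-11430 + 24699) + (-640 - 96*10**2 + (1 + 32*(-22))*(4 + 10**2))/(4*(-20 - 3*10**2 - 22*(4 + 10**2))) = 13269 + (-640 - 96*100 + (1 - 704)*(4 + 100))/(4*(-20 - 3*100 - 22*(4 + 100))) = 13269 + (-640 - 9600 - 703*104)/(4*(-20 - 300 - 22*104)) = 13269 + (-640 - 9600 - 73112)/(4*(-20 - 300 - 2288)) = 13269 + (1/4)*(-83352)/(-2608) = 13269 + (1/4)*(-1/2608)*(-83352) = 13269 + 10419/1304 = 17313195/1304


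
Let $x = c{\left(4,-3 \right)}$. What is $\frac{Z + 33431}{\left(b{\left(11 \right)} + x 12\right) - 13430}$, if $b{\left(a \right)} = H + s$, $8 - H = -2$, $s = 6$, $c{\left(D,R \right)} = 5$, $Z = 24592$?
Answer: $- \frac{58023}{13354} \approx -4.345$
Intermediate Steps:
$x = 5$
$H = 10$ ($H = 8 - -2 = 8 + 2 = 10$)
$b{\left(a \right)} = 16$ ($b{\left(a \right)} = 10 + 6 = 16$)
$\frac{Z + 33431}{\left(b{\left(11 \right)} + x 12\right) - 13430} = \frac{24592 + 33431}{\left(16 + 5 \cdot 12\right) - 13430} = \frac{58023}{\left(16 + 60\right) - 13430} = \frac{58023}{76 - 13430} = \frac{58023}{-13354} = 58023 \left(- \frac{1}{13354}\right) = - \frac{58023}{13354}$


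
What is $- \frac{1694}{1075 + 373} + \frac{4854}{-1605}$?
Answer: $- \frac{1624577}{387340} \approx -4.1942$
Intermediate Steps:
$- \frac{1694}{1075 + 373} + \frac{4854}{-1605} = - \frac{1694}{1448} + 4854 \left(- \frac{1}{1605}\right) = \left(-1694\right) \frac{1}{1448} - \frac{1618}{535} = - \frac{847}{724} - \frac{1618}{535} = - \frac{1624577}{387340}$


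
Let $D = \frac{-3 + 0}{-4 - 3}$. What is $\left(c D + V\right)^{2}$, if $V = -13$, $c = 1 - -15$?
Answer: $\frac{1849}{49} \approx 37.735$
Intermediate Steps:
$c = 16$ ($c = 1 + 15 = 16$)
$D = \frac{3}{7}$ ($D = - \frac{3}{-7} = \left(-3\right) \left(- \frac{1}{7}\right) = \frac{3}{7} \approx 0.42857$)
$\left(c D + V\right)^{2} = \left(16 \cdot \frac{3}{7} - 13\right)^{2} = \left(\frac{48}{7} - 13\right)^{2} = \left(- \frac{43}{7}\right)^{2} = \frac{1849}{49}$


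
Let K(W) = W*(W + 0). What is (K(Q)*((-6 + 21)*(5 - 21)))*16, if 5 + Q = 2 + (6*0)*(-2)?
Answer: -34560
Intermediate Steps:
Q = -3 (Q = -5 + (2 + (6*0)*(-2)) = -5 + (2 + 0*(-2)) = -5 + (2 + 0) = -5 + 2 = -3)
K(W) = W² (K(W) = W*W = W²)
(K(Q)*((-6 + 21)*(5 - 21)))*16 = ((-3)²*((-6 + 21)*(5 - 21)))*16 = (9*(15*(-16)))*16 = (9*(-240))*16 = -2160*16 = -34560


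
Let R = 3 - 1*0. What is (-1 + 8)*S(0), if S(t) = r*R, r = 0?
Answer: 0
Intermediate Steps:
R = 3 (R = 3 + 0 = 3)
S(t) = 0 (S(t) = 0*3 = 0)
(-1 + 8)*S(0) = (-1 + 8)*0 = 7*0 = 0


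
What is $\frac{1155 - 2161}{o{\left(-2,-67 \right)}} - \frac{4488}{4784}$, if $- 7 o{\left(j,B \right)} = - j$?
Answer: $\frac{2104997}{598} \approx 3520.1$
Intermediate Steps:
$o{\left(j,B \right)} = \frac{j}{7}$ ($o{\left(j,B \right)} = - \frac{\left(-1\right) j}{7} = \frac{j}{7}$)
$\frac{1155 - 2161}{o{\left(-2,-67 \right)}} - \frac{4488}{4784} = \frac{1155 - 2161}{\frac{1}{7} \left(-2\right)} - \frac{4488}{4784} = - \frac{1006}{- \frac{2}{7}} - \frac{561}{598} = \left(-1006\right) \left(- \frac{7}{2}\right) - \frac{561}{598} = 3521 - \frac{561}{598} = \frac{2104997}{598}$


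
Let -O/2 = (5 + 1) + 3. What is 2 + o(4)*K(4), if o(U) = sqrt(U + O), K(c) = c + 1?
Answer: 2 + 5*I*sqrt(14) ≈ 2.0 + 18.708*I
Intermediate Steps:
O = -18 (O = -2*((5 + 1) + 3) = -2*(6 + 3) = -2*9 = -18)
K(c) = 1 + c
o(U) = sqrt(-18 + U) (o(U) = sqrt(U - 18) = sqrt(-18 + U))
2 + o(4)*K(4) = 2 + sqrt(-18 + 4)*(1 + 4) = 2 + sqrt(-14)*5 = 2 + (I*sqrt(14))*5 = 2 + 5*I*sqrt(14)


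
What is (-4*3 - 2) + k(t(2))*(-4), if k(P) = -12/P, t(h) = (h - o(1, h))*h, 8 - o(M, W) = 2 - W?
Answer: -18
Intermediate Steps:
o(M, W) = 6 + W (o(M, W) = 8 - (2 - W) = 8 + (-2 + W) = 6 + W)
t(h) = -6*h (t(h) = (h - (6 + h))*h = (h + (-6 - h))*h = -6*h)
(-4*3 - 2) + k(t(2))*(-4) = (-4*3 - 2) - 12/((-6*2))*(-4) = (-12 - 2) - 12/(-12)*(-4) = -14 - 12*(-1/12)*(-4) = -14 + 1*(-4) = -14 - 4 = -18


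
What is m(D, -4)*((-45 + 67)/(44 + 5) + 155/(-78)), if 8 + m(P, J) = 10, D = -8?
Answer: -5879/1911 ≈ -3.0764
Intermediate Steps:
m(P, J) = 2 (m(P, J) = -8 + 10 = 2)
m(D, -4)*((-45 + 67)/(44 + 5) + 155/(-78)) = 2*((-45 + 67)/(44 + 5) + 155/(-78)) = 2*(22/49 + 155*(-1/78)) = 2*(22*(1/49) - 155/78) = 2*(22/49 - 155/78) = 2*(-5879/3822) = -5879/1911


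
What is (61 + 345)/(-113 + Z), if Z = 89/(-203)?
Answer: -41209/11514 ≈ -3.5790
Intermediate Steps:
Z = -89/203 (Z = 89*(-1/203) = -89/203 ≈ -0.43842)
(61 + 345)/(-113 + Z) = (61 + 345)/(-113 - 89/203) = 406/(-23028/203) = 406*(-203/23028) = -41209/11514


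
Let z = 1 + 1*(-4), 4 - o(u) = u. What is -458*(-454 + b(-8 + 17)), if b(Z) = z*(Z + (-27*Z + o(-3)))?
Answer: -103966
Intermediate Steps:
o(u) = 4 - u
z = -3 (z = 1 - 4 = -3)
b(Z) = -21 + 78*Z (b(Z) = -3*(Z + (-27*Z + (4 - 1*(-3)))) = -3*(Z + (-27*Z + (4 + 3))) = -3*(Z + (-27*Z + 7)) = -3*(Z + (7 - 27*Z)) = -3*(7 - 26*Z) = -21 + 78*Z)
-458*(-454 + b(-8 + 17)) = -458*(-454 + (-21 + 78*(-8 + 17))) = -458*(-454 + (-21 + 78*9)) = -458*(-454 + (-21 + 702)) = -458*(-454 + 681) = -458*227 = -103966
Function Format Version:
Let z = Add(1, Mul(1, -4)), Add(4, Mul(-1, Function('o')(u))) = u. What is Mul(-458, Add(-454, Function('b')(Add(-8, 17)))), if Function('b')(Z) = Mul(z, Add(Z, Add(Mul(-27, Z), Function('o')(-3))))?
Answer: -103966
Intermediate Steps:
Function('o')(u) = Add(4, Mul(-1, u))
z = -3 (z = Add(1, -4) = -3)
Function('b')(Z) = Add(-21, Mul(78, Z)) (Function('b')(Z) = Mul(-3, Add(Z, Add(Mul(-27, Z), Add(4, Mul(-1, -3))))) = Mul(-3, Add(Z, Add(Mul(-27, Z), Add(4, 3)))) = Mul(-3, Add(Z, Add(Mul(-27, Z), 7))) = Mul(-3, Add(Z, Add(7, Mul(-27, Z)))) = Mul(-3, Add(7, Mul(-26, Z))) = Add(-21, Mul(78, Z)))
Mul(-458, Add(-454, Function('b')(Add(-8, 17)))) = Mul(-458, Add(-454, Add(-21, Mul(78, Add(-8, 17))))) = Mul(-458, Add(-454, Add(-21, Mul(78, 9)))) = Mul(-458, Add(-454, Add(-21, 702))) = Mul(-458, Add(-454, 681)) = Mul(-458, 227) = -103966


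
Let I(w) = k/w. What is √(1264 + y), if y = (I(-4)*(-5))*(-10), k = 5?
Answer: 3*√534/2 ≈ 34.663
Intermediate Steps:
I(w) = 5/w
y = -125/2 (y = ((5/(-4))*(-5))*(-10) = ((5*(-¼))*(-5))*(-10) = -5/4*(-5)*(-10) = (25/4)*(-10) = -125/2 ≈ -62.500)
√(1264 + y) = √(1264 - 125/2) = √(2403/2) = 3*√534/2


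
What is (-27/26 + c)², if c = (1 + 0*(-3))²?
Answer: 1/676 ≈ 0.0014793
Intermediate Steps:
c = 1 (c = (1 + 0)² = 1² = 1)
(-27/26 + c)² = (-27/26 + 1)² = (-1/26)² = 1/676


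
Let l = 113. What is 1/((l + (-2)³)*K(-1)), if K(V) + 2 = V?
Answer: -1/315 ≈ -0.0031746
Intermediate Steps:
K(V) = -2 + V
1/((l + (-2)³)*K(-1)) = 1/((113 + (-2)³)*(-2 - 1)) = 1/((113 - 8)*(-3)) = 1/(105*(-3)) = 1/(-315) = -1/315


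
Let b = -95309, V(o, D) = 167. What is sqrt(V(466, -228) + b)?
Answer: I*sqrt(95142) ≈ 308.45*I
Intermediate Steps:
sqrt(V(466, -228) + b) = sqrt(167 - 95309) = sqrt(-95142) = I*sqrt(95142)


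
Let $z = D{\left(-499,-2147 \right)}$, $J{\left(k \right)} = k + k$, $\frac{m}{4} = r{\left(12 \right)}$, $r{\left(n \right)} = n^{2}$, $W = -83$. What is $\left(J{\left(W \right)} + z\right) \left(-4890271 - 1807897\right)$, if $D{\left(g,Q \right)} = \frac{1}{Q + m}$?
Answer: $\frac{1746795138216}{1571} \approx 1.1119 \cdot 10^{9}$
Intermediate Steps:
$m = 576$ ($m = 4 \cdot 12^{2} = 4 \cdot 144 = 576$)
$D{\left(g,Q \right)} = \frac{1}{576 + Q}$ ($D{\left(g,Q \right)} = \frac{1}{Q + 576} = \frac{1}{576 + Q}$)
$J{\left(k \right)} = 2 k$
$z = - \frac{1}{1571}$ ($z = \frac{1}{576 - 2147} = \frac{1}{-1571} = - \frac{1}{1571} \approx -0.00063654$)
$\left(J{\left(W \right)} + z\right) \left(-4890271 - 1807897\right) = \left(2 \left(-83\right) - \frac{1}{1571}\right) \left(-4890271 - 1807897\right) = \left(-166 - \frac{1}{1571}\right) \left(-6698168\right) = \left(- \frac{260787}{1571}\right) \left(-6698168\right) = \frac{1746795138216}{1571}$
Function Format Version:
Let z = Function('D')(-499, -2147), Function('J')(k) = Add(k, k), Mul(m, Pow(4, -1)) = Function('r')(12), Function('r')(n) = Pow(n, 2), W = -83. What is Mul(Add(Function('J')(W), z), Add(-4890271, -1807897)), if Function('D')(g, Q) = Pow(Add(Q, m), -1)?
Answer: Rational(1746795138216, 1571) ≈ 1.1119e+9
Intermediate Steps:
m = 576 (m = Mul(4, Pow(12, 2)) = Mul(4, 144) = 576)
Function('D')(g, Q) = Pow(Add(576, Q), -1) (Function('D')(g, Q) = Pow(Add(Q, 576), -1) = Pow(Add(576, Q), -1))
Function('J')(k) = Mul(2, k)
z = Rational(-1, 1571) (z = Pow(Add(576, -2147), -1) = Pow(-1571, -1) = Rational(-1, 1571) ≈ -0.00063654)
Mul(Add(Function('J')(W), z), Add(-4890271, -1807897)) = Mul(Add(Mul(2, -83), Rational(-1, 1571)), Add(-4890271, -1807897)) = Mul(Add(-166, Rational(-1, 1571)), -6698168) = Mul(Rational(-260787, 1571), -6698168) = Rational(1746795138216, 1571)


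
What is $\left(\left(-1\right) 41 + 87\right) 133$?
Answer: $6118$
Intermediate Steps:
$\left(\left(-1\right) 41 + 87\right) 133 = \left(-41 + 87\right) 133 = 46 \cdot 133 = 6118$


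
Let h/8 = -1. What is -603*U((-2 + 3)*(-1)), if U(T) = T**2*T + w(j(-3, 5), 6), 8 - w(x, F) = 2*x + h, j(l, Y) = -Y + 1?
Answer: -13869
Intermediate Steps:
h = -8 (h = 8*(-1) = -8)
j(l, Y) = 1 - Y
w(x, F) = 16 - 2*x (w(x, F) = 8 - (2*x - 8) = 8 - (-8 + 2*x) = 8 + (8 - 2*x) = 16 - 2*x)
U(T) = 24 + T**3 (U(T) = T**2*T + (16 - 2*(1 - 1*5)) = T**3 + (16 - 2*(1 - 5)) = T**3 + (16 - 2*(-4)) = T**3 + (16 + 8) = T**3 + 24 = 24 + T**3)
-603*U((-2 + 3)*(-1)) = -603*(24 + ((-2 + 3)*(-1))**3) = -603*(24 + (1*(-1))**3) = -603*(24 + (-1)**3) = -603*(24 - 1) = -603*23 = -13869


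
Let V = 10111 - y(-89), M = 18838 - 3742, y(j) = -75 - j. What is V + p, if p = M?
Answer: 25193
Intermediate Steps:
M = 15096
p = 15096
V = 10097 (V = 10111 - (-75 - 1*(-89)) = 10111 - (-75 + 89) = 10111 - 1*14 = 10111 - 14 = 10097)
V + p = 10097 + 15096 = 25193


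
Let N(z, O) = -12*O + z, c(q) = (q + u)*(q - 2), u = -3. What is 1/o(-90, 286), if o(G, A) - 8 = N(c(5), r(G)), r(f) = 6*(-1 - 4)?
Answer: 1/374 ≈ 0.0026738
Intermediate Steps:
r(f) = -30 (r(f) = 6*(-5) = -30)
c(q) = (-3 + q)*(-2 + q) (c(q) = (q - 3)*(q - 2) = (-3 + q)*(-2 + q))
N(z, O) = z - 12*O
o(G, A) = 374 (o(G, A) = 8 + ((6 + 5**2 - 5*5) - 12*(-30)) = 8 + ((6 + 25 - 25) + 360) = 8 + (6 + 360) = 8 + 366 = 374)
1/o(-90, 286) = 1/374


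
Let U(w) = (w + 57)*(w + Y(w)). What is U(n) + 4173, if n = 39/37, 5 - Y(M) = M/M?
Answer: 6114513/1369 ≈ 4466.4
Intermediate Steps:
Y(M) = 4 (Y(M) = 5 - M/M = 5 - 1*1 = 5 - 1 = 4)
n = 39/37 (n = 39*(1/37) = 39/37 ≈ 1.0541)
U(w) = (4 + w)*(57 + w) (U(w) = (w + 57)*(w + 4) = (57 + w)*(4 + w) = (4 + w)*(57 + w))
U(n) + 4173 = (228 + (39/37)² + 61*(39/37)) + 4173 = (228 + 1521/1369 + 2379/37) + 4173 = 401676/1369 + 4173 = 6114513/1369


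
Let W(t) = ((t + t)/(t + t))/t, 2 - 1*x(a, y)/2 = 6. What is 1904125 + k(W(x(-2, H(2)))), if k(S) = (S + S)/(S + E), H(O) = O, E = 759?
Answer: 11559942873/6071 ≈ 1.9041e+6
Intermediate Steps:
x(a, y) = -8 (x(a, y) = 4 - 2*6 = 4 - 12 = -8)
W(t) = 1/t (W(t) = ((2*t)/((2*t)))/t = ((2*t)*(1/(2*t)))/t = 1/t)
k(S) = 2*S/(759 + S) (k(S) = (S + S)/(S + 759) = (2*S)/(759 + S) = 2*S/(759 + S))
1904125 + k(W(x(-2, H(2)))) = 1904125 + 2/(-8*(759 + 1/(-8))) = 1904125 + 2*(-⅛)/(759 - ⅛) = 1904125 + 2*(-⅛)/(6071/8) = 1904125 + 2*(-⅛)*(8/6071) = 1904125 - 2/6071 = 11559942873/6071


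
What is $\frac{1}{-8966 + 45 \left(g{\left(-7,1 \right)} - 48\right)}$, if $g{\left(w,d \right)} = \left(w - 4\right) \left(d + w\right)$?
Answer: $- \frac{1}{8156} \approx -0.00012261$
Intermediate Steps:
$g{\left(w,d \right)} = \left(-4 + w\right) \left(d + w\right)$
$\frac{1}{-8966 + 45 \left(g{\left(-7,1 \right)} - 48\right)} = \frac{1}{-8966 + 45 \left(\left(\left(-7\right)^{2} - 4 - -28 + 1 \left(-7\right)\right) - 48\right)} = \frac{1}{-8966 + 45 \left(\left(49 - 4 + 28 - 7\right) - 48\right)} = \frac{1}{-8966 + 45 \left(66 - 48\right)} = \frac{1}{-8966 + 45 \cdot 18} = \frac{1}{-8966 + 810} = \frac{1}{-8156} = - \frac{1}{8156}$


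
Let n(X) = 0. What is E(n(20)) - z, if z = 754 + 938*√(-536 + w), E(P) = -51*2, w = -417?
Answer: -856 - 938*I*√953 ≈ -856.0 - 28957.0*I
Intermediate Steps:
E(P) = -102
z = 754 + 938*I*√953 (z = 754 + 938*√(-536 - 417) = 754 + 938*√(-953) = 754 + 938*(I*√953) = 754 + 938*I*√953 ≈ 754.0 + 28957.0*I)
E(n(20)) - z = -102 - (754 + 938*I*√953) = -102 + (-754 - 938*I*√953) = -856 - 938*I*√953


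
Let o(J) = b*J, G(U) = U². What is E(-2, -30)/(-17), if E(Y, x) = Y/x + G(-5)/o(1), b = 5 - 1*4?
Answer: -376/255 ≈ -1.4745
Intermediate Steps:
b = 1 (b = 5 - 4 = 1)
o(J) = J (o(J) = 1*J = J)
E(Y, x) = 25 + Y/x (E(Y, x) = Y/x + (-5)²/1 = Y/x + 25*1 = Y/x + 25 = 25 + Y/x)
E(-2, -30)/(-17) = (25 - 2/(-30))/(-17) = (25 - 2*(-1/30))*(-1/17) = (25 + 1/15)*(-1/17) = (376/15)*(-1/17) = -376/255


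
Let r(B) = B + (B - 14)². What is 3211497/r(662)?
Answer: 3211497/420566 ≈ 7.6361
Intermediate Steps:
r(B) = B + (-14 + B)²
3211497/r(662) = 3211497/(662 + (-14 + 662)²) = 3211497/(662 + 648²) = 3211497/(662 + 419904) = 3211497/420566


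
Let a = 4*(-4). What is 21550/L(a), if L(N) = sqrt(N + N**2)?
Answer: 2155*sqrt(15)/6 ≈ 1391.0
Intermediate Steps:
a = -16
21550/L(a) = 21550/(sqrt(-16*(1 - 16))) = 21550/(sqrt(-16*(-15))) = 21550/(sqrt(240)) = 21550/((4*sqrt(15))) = 21550*(sqrt(15)/60) = 2155*sqrt(15)/6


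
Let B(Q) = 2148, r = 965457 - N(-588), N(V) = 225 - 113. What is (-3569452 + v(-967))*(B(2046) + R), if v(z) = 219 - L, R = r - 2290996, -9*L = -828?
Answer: 4724012345475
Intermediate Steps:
N(V) = 112
L = 92 (L = -1/9*(-828) = 92)
r = 965345 (r = 965457 - 1*112 = 965457 - 112 = 965345)
R = -1325651 (R = 965345 - 2290996 = -1325651)
v(z) = 127 (v(z) = 219 - 1*92 = 219 - 92 = 127)
(-3569452 + v(-967))*(B(2046) + R) = (-3569452 + 127)*(2148 - 1325651) = -3569325*(-1323503) = 4724012345475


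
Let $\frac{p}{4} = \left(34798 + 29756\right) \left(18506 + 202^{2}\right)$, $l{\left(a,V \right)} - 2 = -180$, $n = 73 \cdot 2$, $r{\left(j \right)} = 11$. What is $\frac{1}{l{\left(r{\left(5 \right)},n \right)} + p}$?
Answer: $\frac{1}{15314790782} \approx 6.5296 \cdot 10^{-11}$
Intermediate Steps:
$n = 146$
$l{\left(a,V \right)} = -178$ ($l{\left(a,V \right)} = 2 - 180 = -178$)
$p = 15314790960$ ($p = 4 \left(34798 + 29756\right) \left(18506 + 202^{2}\right) = 4 \cdot 64554 \left(18506 + 40804\right) = 4 \cdot 64554 \cdot 59310 = 4 \cdot 3828697740 = 15314790960$)
$\frac{1}{l{\left(r{\left(5 \right)},n \right)} + p} = \frac{1}{-178 + 15314790960} = \frac{1}{15314790782}$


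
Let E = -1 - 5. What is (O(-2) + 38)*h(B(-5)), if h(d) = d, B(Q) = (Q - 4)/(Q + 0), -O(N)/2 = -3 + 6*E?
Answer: 1044/5 ≈ 208.80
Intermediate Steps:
E = -6
O(N) = 78 (O(N) = -2*(-3 + 6*(-6)) = -2*(-3 - 36) = -2*(-39) = 78)
B(Q) = (-4 + Q)/Q
(O(-2) + 38)*h(B(-5)) = (78 + 38)*((-4 - 5)/(-5)) = 116*(-⅕*(-9)) = 116*(9/5) = 1044/5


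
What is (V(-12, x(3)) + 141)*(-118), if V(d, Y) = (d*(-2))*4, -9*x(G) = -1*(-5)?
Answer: -27966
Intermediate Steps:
x(G) = -5/9 (x(G) = -(-1)*(-5)/9 = -⅑*5 = -5/9)
V(d, Y) = -8*d (V(d, Y) = -2*d*4 = -8*d)
(V(-12, x(3)) + 141)*(-118) = (-8*(-12) + 141)*(-118) = (96 + 141)*(-118) = 237*(-118) = -27966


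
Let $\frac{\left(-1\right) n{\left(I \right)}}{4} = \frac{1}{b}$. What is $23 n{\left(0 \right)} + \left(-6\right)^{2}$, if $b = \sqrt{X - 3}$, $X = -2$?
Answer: $36 + \frac{92 i \sqrt{5}}{5} \approx 36.0 + 41.144 i$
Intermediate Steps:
$b = i \sqrt{5}$ ($b = \sqrt{-2 - 3} = \sqrt{-5} = i \sqrt{5} \approx 2.2361 i$)
$n{\left(I \right)} = \frac{4 i \sqrt{5}}{5}$ ($n{\left(I \right)} = - \frac{4}{i \sqrt{5}} = - 4 \left(- \frac{i \sqrt{5}}{5}\right) = \frac{4 i \sqrt{5}}{5}$)
$23 n{\left(0 \right)} + \left(-6\right)^{2} = 23 \frac{4 i \sqrt{5}}{5} + \left(-6\right)^{2} = \frac{92 i \sqrt{5}}{5} + 36 = 36 + \frac{92 i \sqrt{5}}{5}$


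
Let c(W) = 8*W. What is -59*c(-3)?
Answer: 1416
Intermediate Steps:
-59*c(-3) = -472*(-3) = -59*(-24) = 1416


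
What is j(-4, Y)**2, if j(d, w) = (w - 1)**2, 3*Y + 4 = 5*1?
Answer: 16/81 ≈ 0.19753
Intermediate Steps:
Y = 1/3 (Y = -4/3 + (5*1)/3 = -4/3 + (1/3)*5 = -4/3 + 5/3 = 1/3 ≈ 0.33333)
j(d, w) = (-1 + w)**2
j(-4, Y)**2 = ((-1 + 1/3)**2)**2 = ((-2/3)**2)**2 = (4/9)**2 = 16/81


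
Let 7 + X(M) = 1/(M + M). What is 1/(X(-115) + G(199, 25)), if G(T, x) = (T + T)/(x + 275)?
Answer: -1725/9794 ≈ -0.17613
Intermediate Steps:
X(M) = -7 + 1/(2*M) (X(M) = -7 + 1/(M + M) = -7 + 1/(2*M))
G(T, x) = 2*T/(275 + x) (G(T, x) = (2*T)/(275 + x) = 2*T/(275 + x))
1/(X(-115) + G(199, 25)) = 1/((-7 + (1/2)/(-115)) + 2*199/(275 + 25)) = 1/((-7 + (1/2)*(-1/115)) + 2*199/300) = 1/((-7 - 1/230) + 2*199*(1/300)) = 1/(-1611/230 + 199/150) = 1/(-9794/1725) = -1725/9794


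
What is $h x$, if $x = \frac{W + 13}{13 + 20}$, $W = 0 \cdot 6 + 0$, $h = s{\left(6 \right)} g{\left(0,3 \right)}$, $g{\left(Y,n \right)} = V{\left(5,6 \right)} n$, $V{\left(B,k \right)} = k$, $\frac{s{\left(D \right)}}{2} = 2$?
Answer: $\frac{312}{11} \approx 28.364$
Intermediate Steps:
$s{\left(D \right)} = 4$ ($s{\left(D \right)} = 2 \cdot 2 = 4$)
$g{\left(Y,n \right)} = 6 n$
$h = 72$ ($h = 4 \cdot 6 \cdot 3 = 4 \cdot 18 = 72$)
$W = 0$ ($W = 0 + 0 = 0$)
$x = \frac{13}{33}$ ($x = \frac{0 + 13}{13 + 20} = \frac{13}{33} \approx 0.39394$)
$h x = 72 \cdot \frac{13}{33} = \frac{312}{11}$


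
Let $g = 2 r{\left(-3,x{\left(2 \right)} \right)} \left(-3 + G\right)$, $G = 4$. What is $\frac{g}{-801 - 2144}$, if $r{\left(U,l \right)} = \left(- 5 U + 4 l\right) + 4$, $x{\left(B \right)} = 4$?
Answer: $- \frac{14}{589} \approx -0.023769$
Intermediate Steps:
$r{\left(U,l \right)} = 4 - 5 U + 4 l$
$g = 70$ ($g = 2 \left(4 - -15 + 4 \cdot 4\right) \left(-3 + 4\right) = 2 \left(4 + 15 + 16\right) 1 = 2 \cdot 35 \cdot 1 = 2 \cdot 35 = 70$)
$\frac{g}{-801 - 2144} = \frac{1}{-801 - 2144} \cdot 70 = \frac{1}{-2945} \cdot 70 = \left(- \frac{1}{2945}\right) 70 = - \frac{14}{589}$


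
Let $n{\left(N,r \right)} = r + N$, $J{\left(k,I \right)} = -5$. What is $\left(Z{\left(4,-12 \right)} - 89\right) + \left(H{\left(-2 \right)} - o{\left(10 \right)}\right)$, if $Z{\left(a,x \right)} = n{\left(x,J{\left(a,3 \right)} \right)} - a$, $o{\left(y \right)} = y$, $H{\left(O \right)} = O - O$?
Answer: $-120$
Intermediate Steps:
$n{\left(N,r \right)} = N + r$
$H{\left(O \right)} = 0$
$Z{\left(a,x \right)} = -5 + x - a$ ($Z{\left(a,x \right)} = \left(x - 5\right) - a = \left(-5 + x\right) - a = -5 + x - a$)
$\left(Z{\left(4,-12 \right)} - 89\right) + \left(H{\left(-2 \right)} - o{\left(10 \right)}\right) = \left(\left(-5 - 12 - 4\right) - 89\right) + \left(0 - 10\right) = \left(-21 - 89\right) - 10 = -110 - 10 = -120$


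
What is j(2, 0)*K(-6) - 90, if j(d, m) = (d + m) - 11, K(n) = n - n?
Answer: -90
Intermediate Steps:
K(n) = 0
j(d, m) = -11 + d + m
j(2, 0)*K(-6) - 90 = (-11 + 2 + 0)*0 - 90 = -9*0 - 90 = 0 - 90 = -90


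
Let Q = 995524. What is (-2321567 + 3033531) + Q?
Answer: 1707488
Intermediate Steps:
(-2321567 + 3033531) + Q = (-2321567 + 3033531) + 995524 = 711964 + 995524 = 1707488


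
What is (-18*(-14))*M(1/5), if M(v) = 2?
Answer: 504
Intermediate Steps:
(-18*(-14))*M(1/5) = -18*(-14)*2 = 252*2 = 504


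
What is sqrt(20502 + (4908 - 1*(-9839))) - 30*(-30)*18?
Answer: 16200 + sqrt(35249) ≈ 16388.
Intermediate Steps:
sqrt(20502 + (4908 - 1*(-9839))) - 30*(-30)*18 = sqrt(20502 + (4908 + 9839)) - (-900)*18 = sqrt(20502 + 14747) - 1*(-16200) = sqrt(35249) + 16200 = 16200 + sqrt(35249)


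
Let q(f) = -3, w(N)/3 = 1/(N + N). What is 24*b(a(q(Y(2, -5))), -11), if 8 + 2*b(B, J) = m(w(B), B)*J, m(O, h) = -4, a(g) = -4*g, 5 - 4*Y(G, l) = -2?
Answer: 432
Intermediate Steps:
Y(G, l) = 7/4 (Y(G, l) = 5/4 - 1/4*(-2) = 5/4 + 1/2 = 7/4)
w(N) = 3/(2*N) (w(N) = 3/(N + N) = 3/((2*N)) = 3*(1/(2*N)) = 3/(2*N))
b(B, J) = -4 - 2*J (b(B, J) = -4 + (-4*J)/2 = -4 - 2*J)
24*b(a(q(Y(2, -5))), -11) = 24*(-4 - 2*(-11)) = 24*(-4 + 22) = 24*18 = 432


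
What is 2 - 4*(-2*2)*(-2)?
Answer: -30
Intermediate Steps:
2 - 4*(-2*2)*(-2) = 2 - (-16)*(-2) = 2 - 4*8 = 2 - 32 = -30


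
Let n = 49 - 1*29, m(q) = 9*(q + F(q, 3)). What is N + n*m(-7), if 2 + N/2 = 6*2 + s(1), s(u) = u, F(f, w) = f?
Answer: -2498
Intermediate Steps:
m(q) = 18*q (m(q) = 9*(q + q) = 9*(2*q) = 18*q)
n = 20 (n = 49 - 29 = 20)
N = 22 (N = -4 + 2*(6*2 + 1) = -4 + 2*(12 + 1) = -4 + 2*13 = -4 + 26 = 22)
N + n*m(-7) = 22 + 20*(18*(-7)) = 22 + 20*(-126) = 22 - 2520 = -2498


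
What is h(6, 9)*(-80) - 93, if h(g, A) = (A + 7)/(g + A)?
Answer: -535/3 ≈ -178.33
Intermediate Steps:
h(g, A) = (7 + A)/(A + g)
h(6, 9)*(-80) - 93 = ((7 + 9)/(9 + 6))*(-80) - 93 = (16/15)*(-80) - 93 = -256/3 - 93 = -535/3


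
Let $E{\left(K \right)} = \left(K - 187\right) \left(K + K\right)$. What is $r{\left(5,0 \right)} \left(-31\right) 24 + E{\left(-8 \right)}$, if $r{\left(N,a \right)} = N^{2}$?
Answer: $-15480$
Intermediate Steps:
$E{\left(K \right)} = 2 K \left(-187 + K\right)$ ($E{\left(K \right)} = \left(-187 + K\right) 2 K = 2 K \left(-187 + K\right)$)
$r{\left(5,0 \right)} \left(-31\right) 24 + E{\left(-8 \right)} = 5^{2} \left(-31\right) 24 + 2 \left(-8\right) \left(-187 - 8\right) = 25 \left(-31\right) 24 + 2 \left(-8\right) \left(-195\right) = \left(-775\right) 24 + 3120 = -18600 + 3120 = -15480$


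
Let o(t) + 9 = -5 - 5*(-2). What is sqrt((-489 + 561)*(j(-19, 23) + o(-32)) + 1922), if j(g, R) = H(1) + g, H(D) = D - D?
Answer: sqrt(266) ≈ 16.310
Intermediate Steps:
H(D) = 0
o(t) = -4 (o(t) = -9 + (-5 - 5*(-2)) = -9 + (-5 + 10) = -9 + 5 = -4)
j(g, R) = g (j(g, R) = 0 + g = g)
sqrt((-489 + 561)*(j(-19, 23) + o(-32)) + 1922) = sqrt((-489 + 561)*(-19 - 4) + 1922) = sqrt(72*(-23) + 1922) = sqrt(-1656 + 1922) = sqrt(266)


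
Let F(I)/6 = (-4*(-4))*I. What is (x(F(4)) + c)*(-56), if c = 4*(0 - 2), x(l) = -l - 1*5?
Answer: 22232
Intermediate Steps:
F(I) = 96*I (F(I) = 6*((-4*(-4))*I) = 6*(16*I) = 96*I)
x(l) = -5 - l (x(l) = -l - 5 = -5 - l)
c = -8 (c = 4*(-2) = -8)
(x(F(4)) + c)*(-56) = ((-5 - 96*4) - 8)*(-56) = ((-5 - 1*384) - 8)*(-56) = ((-5 - 384) - 8)*(-56) = (-389 - 8)*(-56) = -397*(-56) = 22232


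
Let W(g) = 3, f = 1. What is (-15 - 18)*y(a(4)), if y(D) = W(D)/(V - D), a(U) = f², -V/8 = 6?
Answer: 99/49 ≈ 2.0204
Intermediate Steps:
V = -48 (V = -8*6 = -48)
a(U) = 1 (a(U) = 1² = 1)
y(D) = 3/(-48 - D)
(-15 - 18)*y(a(4)) = (-15 - 18)*(-3/(48 + 1)) = -(-99)/49 = -33*(-3/49) = 99/49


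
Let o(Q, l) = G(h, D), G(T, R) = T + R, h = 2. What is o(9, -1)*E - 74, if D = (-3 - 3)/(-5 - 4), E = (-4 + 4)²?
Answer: -74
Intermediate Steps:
E = 0 (E = 0² = 0)
D = ⅔ (D = -6/(-9) = -6*(-⅑) = ⅔ ≈ 0.66667)
G(T, R) = R + T
o(Q, l) = 8/3 (o(Q, l) = ⅔ + 2 = 8/3)
o(9, -1)*E - 74 = (8/3)*0 - 74 = 0 - 74 = -74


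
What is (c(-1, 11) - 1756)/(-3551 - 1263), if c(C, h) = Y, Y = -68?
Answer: 912/2407 ≈ 0.37889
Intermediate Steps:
c(C, h) = -68
(c(-1, 11) - 1756)/(-3551 - 1263) = (-68 - 1756)/(-3551 - 1263) = -1824/(-4814) = -1824*(-1/4814) = 912/2407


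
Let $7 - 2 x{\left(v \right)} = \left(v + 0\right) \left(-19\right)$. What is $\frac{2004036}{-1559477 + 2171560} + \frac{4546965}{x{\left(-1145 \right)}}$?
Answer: $- \frac{2761328090631}{6655790542} \approx -414.88$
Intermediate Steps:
$x{\left(v \right)} = \frac{7}{2} + \frac{19 v}{2}$ ($x{\left(v \right)} = \frac{7}{2} - \frac{\left(v + 0\right) \left(-19\right)}{2} = \frac{7}{2} - \frac{v \left(-19\right)}{2} = \frac{7}{2} - \frac{\left(-19\right) v}{2} = \frac{7}{2} + \frac{19 v}{2}$)
$\frac{2004036}{-1559477 + 2171560} + \frac{4546965}{x{\left(-1145 \right)}} = \frac{2004036}{-1559477 + 2171560} + \frac{4546965}{\frac{7}{2} + \frac{19}{2} \left(-1145\right)} = \frac{2004036}{612083} + \frac{4546965}{\frac{7}{2} - \frac{21755}{2}} = 2004036 \cdot \frac{1}{612083} + \frac{4546965}{-10874} = \frac{2004036}{612083} + 4546965 \left(- \frac{1}{10874}\right) = \frac{2004036}{612083} - \frac{4546965}{10874} = - \frac{2761328090631}{6655790542}$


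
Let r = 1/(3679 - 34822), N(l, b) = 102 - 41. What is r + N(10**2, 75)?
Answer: 1899722/31143 ≈ 61.000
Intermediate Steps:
N(l, b) = 61
r = -1/31143 (r = 1/(-31143) = -1/31143 ≈ -3.2110e-5)
r + N(10**2, 75) = -1/31143 + 61 = 1899722/31143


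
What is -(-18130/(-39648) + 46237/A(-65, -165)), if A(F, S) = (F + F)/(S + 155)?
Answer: -130960019/36816 ≈ -3557.1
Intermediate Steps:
A(F, S) = 2*F/(155 + S) (A(F, S) = (2*F)/(155 + S) = 2*F/(155 + S))
-(-18130/(-39648) + 46237/A(-65, -165)) = -(-18130/(-39648) + 46237/((2*(-65)/(155 - 165)))) = -(-18130*(-1/39648) + 46237/((2*(-65)/(-10)))) = -(1295/2832 + 46237/((2*(-65)*(-⅒)))) = -(1295/2832 + 46237/13) = -1*130960019/36816 = -130960019/36816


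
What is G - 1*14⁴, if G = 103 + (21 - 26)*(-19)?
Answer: -38218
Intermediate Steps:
G = 198 (G = 103 - 5*(-19) = 103 + 95 = 198)
G - 1*14⁴ = 198 - 1*14⁴ = 198 - 1*38416 = 198 - 38416 = -38218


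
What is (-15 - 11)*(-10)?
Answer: 260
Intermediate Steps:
(-15 - 11)*(-10) = -26*(-10) = 260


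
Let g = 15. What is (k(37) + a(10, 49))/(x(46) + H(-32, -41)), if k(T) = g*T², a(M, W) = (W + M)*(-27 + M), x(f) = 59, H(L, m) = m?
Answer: 9766/9 ≈ 1085.1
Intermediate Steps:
a(M, W) = (-27 + M)*(M + W) (a(M, W) = (M + W)*(-27 + M) = (-27 + M)*(M + W))
k(T) = 15*T²
(k(37) + a(10, 49))/(x(46) + H(-32, -41)) = (15*37² + (10² - 27*10 - 27*49 + 10*49))/(59 - 41) = (15*1369 + (100 - 270 - 1323 + 490))/18 = (20535 - 1003)*(1/18) = 19532*(1/18) = 9766/9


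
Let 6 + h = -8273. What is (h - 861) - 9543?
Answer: -18683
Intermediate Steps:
h = -8279 (h = -6 - 8273 = -8279)
(h - 861) - 9543 = (-8279 - 861) - 9543 = -9140 - 9543 = -18683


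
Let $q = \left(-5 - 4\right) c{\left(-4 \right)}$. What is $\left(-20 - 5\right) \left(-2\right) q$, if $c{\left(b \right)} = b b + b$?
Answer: $-5400$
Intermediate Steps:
$c{\left(b \right)} = b + b^{2}$ ($c{\left(b \right)} = b^{2} + b = b + b^{2}$)
$q = -108$ ($q = \left(-5 - 4\right) \left(- 4 \left(1 - 4\right)\right) = - 9 \left(\left(-4\right) \left(-3\right)\right) = \left(-9\right) 12 = -108$)
$\left(-20 - 5\right) \left(-2\right) q = \left(-20 - 5\right) \left(-2\right) \left(-108\right) = \left(-25\right) \left(-2\right) \left(-108\right) = 50 \left(-108\right) = -5400$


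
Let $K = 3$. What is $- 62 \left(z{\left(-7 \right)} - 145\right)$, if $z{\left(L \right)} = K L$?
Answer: $10292$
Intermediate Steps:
$z{\left(L \right)} = 3 L$
$- 62 \left(z{\left(-7 \right)} - 145\right) = - 62 \left(3 \left(-7\right) - 145\right) = - 62 \left(-21 - 145\right) = \left(-62\right) \left(-166\right) = 10292$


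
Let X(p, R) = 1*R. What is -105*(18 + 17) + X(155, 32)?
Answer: -3643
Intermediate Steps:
X(p, R) = R
-105*(18 + 17) + X(155, 32) = -105*(18 + 17) + 32 = -105*35 + 32 = -3675 + 32 = -3643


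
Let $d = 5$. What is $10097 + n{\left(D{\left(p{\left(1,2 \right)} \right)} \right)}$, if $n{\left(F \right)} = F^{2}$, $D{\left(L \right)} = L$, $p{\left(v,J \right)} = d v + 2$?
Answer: $10146$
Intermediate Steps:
$p{\left(v,J \right)} = 2 + 5 v$ ($p{\left(v,J \right)} = 5 v + 2 = 2 + 5 v$)
$10097 + n{\left(D{\left(p{\left(1,2 \right)} \right)} \right)} = 10097 + \left(2 + 5 \cdot 1\right)^{2} = 10097 + \left(2 + 5\right)^{2} = 10097 + 7^{2} = 10097 + 49 = 10146$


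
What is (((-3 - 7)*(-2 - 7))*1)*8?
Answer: 720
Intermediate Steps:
(((-3 - 7)*(-2 - 7))*1)*8 = (-10*(-9)*1)*8 = (90*1)*8 = 90*8 = 720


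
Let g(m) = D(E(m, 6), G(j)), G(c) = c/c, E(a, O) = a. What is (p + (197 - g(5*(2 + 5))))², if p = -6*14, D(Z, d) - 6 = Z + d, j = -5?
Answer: 5041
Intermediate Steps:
G(c) = 1
D(Z, d) = 6 + Z + d (D(Z, d) = 6 + (Z + d) = 6 + Z + d)
g(m) = 7 + m (g(m) = 6 + m + 1 = 7 + m)
p = -84
(p + (197 - g(5*(2 + 5))))² = (-84 + (197 - (7 + 5*(2 + 5))))² = (-84 + (197 - (7 + 5*7)))² = (-84 + (197 - (7 + 35)))² = (-84 + (197 - 1*42))² = (-84 + (197 - 42))² = (-84 + 155)² = 71² = 5041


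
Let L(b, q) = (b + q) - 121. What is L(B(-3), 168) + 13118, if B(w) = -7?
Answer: 13158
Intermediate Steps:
L(b, q) = -121 + b + q
L(B(-3), 168) + 13118 = (-121 - 7 + 168) + 13118 = 40 + 13118 = 13158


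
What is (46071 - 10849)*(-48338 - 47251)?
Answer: -3366835758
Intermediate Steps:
(46071 - 10849)*(-48338 - 47251) = 35222*(-95589) = -3366835758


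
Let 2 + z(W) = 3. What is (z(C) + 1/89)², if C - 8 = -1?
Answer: 8100/7921 ≈ 1.0226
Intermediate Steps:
C = 7 (C = 8 - 1 = 7)
z(W) = 1 (z(W) = -2 + 3 = 1)
(z(C) + 1/89)² = (1 + 1/89)² = (90/89)² = 8100/7921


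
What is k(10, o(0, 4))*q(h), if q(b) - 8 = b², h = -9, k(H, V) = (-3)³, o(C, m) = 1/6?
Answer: -2403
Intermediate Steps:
o(C, m) = ⅙
k(H, V) = -27
q(b) = 8 + b²
k(10, o(0, 4))*q(h) = -27*(8 + (-9)²) = -27*(8 + 81) = -27*89 = -2403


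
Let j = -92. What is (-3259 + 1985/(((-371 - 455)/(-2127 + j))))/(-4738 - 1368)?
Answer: -244683/720508 ≈ -0.33960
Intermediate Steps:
(-3259 + 1985/(((-371 - 455)/(-2127 + j))))/(-4738 - 1368) = (-3259 + 1985/(((-371 - 455)/(-2127 - 92))))/(-4738 - 1368) = (-3259 + 1985/((-826/(-2219))))/(-6106) = (-3259 + 1985/((-826*(-1/2219))))*(-1/6106) = (-3259 + 1985/(118/317))*(-1/6106) = (-3259 + 1985*(317/118))*(-1/6106) = (-3259 + 629245/118)*(-1/6106) = (244683/118)*(-1/6106) = -244683/720508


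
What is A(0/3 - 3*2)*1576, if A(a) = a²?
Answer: 56736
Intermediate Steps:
A(0/3 - 3*2)*1576 = (0/3 - 3*2)²*1576 = (0*(⅓) - 6)²*1576 = (0 - 6)²*1576 = (-6)²*1576 = 36*1576 = 56736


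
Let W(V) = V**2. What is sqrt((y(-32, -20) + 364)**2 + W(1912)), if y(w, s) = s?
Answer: 8*sqrt(58970) ≈ 1942.7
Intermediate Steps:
sqrt((y(-32, -20) + 364)**2 + W(1912)) = sqrt((-20 + 364)**2 + 1912**2) = sqrt(344**2 + 3655744) = sqrt(118336 + 3655744) = sqrt(3774080) = 8*sqrt(58970)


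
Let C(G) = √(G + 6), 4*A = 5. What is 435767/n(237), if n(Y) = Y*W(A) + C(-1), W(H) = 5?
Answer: 103276779/280844 - 435767*√5/1404220 ≈ 367.04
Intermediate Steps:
A = 5/4 (A = (¼)*5 = 5/4 ≈ 1.2500)
C(G) = √(6 + G)
n(Y) = √5 + 5*Y (n(Y) = Y*5 + √(6 - 1) = 5*Y + √5 = √5 + 5*Y)
435767/n(237) = 435767/(√5 + 5*237) = 435767/(√5 + 1185) = 435767/(1185 + √5)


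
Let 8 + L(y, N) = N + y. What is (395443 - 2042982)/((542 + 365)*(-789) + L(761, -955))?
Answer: 1647539/715825 ≈ 2.3016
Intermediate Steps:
L(y, N) = -8 + N + y (L(y, N) = -8 + (N + y) = -8 + N + y)
(395443 - 2042982)/((542 + 365)*(-789) + L(761, -955)) = (395443 - 2042982)/((542 + 365)*(-789) + (-8 - 955 + 761)) = -1647539/(907*(-789) - 202) = -1647539/(-715623 - 202) = -1647539/(-715825) = -1647539*(-1/715825) = 1647539/715825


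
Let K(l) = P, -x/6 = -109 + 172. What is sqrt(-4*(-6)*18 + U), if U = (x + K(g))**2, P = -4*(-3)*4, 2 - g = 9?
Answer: 6*sqrt(3037) ≈ 330.65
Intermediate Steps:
g = -7 (g = 2 - 1*9 = 2 - 9 = -7)
x = -378 (x = -6*(-109 + 172) = -6*63 = -378)
P = 48 (P = 12*4 = 48)
K(l) = 48
U = 108900 (U = (-378 + 48)**2 = (-330)**2 = 108900)
sqrt(-4*(-6)*18 + U) = sqrt(-4*(-6)*18 + 108900) = sqrt(24*18 + 108900) = sqrt(432 + 108900) = sqrt(109332) = 6*sqrt(3037)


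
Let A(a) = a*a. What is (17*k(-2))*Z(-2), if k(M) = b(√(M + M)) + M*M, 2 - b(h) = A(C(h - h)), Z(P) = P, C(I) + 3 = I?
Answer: 102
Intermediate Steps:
C(I) = -3 + I
A(a) = a²
b(h) = -7 (b(h) = 2 - (-3 + (h - h))² = 2 - (-3 + 0)² = 2 - 1*(-3)² = 2 - 1*9 = 2 - 9 = -7)
k(M) = -7 + M² (k(M) = -7 + M*M = -7 + M²)
(17*k(-2))*Z(-2) = (17*(-7 + (-2)²))*(-2) = (17*(-7 + 4))*(-2) = (17*(-3))*(-2) = -51*(-2) = 102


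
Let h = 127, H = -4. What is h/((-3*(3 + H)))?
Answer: 127/3 ≈ 42.333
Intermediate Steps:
h/((-3*(3 + H))) = 127/((-3*(3 - 4))) = 127/((-3*(-1))) = 127/3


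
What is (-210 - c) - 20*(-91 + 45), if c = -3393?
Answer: 4103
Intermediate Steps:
(-210 - c) - 20*(-91 + 45) = (-210 - 1*(-3393)) - 20*(-91 + 45) = (-210 + 3393) - 20*(-46) = 3183 + 920 = 4103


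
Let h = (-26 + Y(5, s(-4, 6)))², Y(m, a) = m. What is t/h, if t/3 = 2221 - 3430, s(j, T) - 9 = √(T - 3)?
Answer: -403/49 ≈ -8.2245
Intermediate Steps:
s(j, T) = 9 + √(-3 + T) (s(j, T) = 9 + √(T - 3) = 9 + √(-3 + T))
t = -3627 (t = 3*(2221 - 3430) = 3*(-1209) = -3627)
h = 441 (h = (-26 + 5)² = (-21)² = 441)
t/h = -3627/441 = -3627*1/441 = -403/49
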